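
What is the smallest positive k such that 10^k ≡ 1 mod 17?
Powers of 10 mod 17: 10^1≡10, 10^2≡15, 10^3≡14, 10^4≡4, 10^5≡6, 10^6≡9, 10^7≡5, 10^8≡16, 10^9≡7, 10^10≡2, 10^11≡3, 10^12≡13, 10^13≡11, 10^14≡8, 10^15≡12, 10^16≡1. ord_17(10) = 16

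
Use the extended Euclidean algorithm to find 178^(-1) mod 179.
Extended GCD: 178(-1) + 179(1) = 1. So 178^(-1) ≡ -1 ≡ 178 (mod 179). Verify: 178 × 178 = 31684 ≡ 1 (mod 179)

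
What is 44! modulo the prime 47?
(46)! = (44)! × (45) × (46) ≡ -1 mod 47. So (44)! ≡ -1 × [(46)(45)]^(-1) ≡ 23 mod 47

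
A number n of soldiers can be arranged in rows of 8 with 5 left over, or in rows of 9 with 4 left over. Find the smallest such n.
M = 8 × 9 = 72. M₁ = 9, y₁ ≡ 1 (mod 8). M₂ = 8, y₂ ≡ 8 (mod 9). n = 5×9×1 + 4×8×8 ≡ 13 (mod 72)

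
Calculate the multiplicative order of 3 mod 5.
Powers of 3 mod 5: 3^1≡3, 3^2≡4, 3^3≡2, 3^4≡1. Order = 4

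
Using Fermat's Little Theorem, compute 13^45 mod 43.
By Fermat: 13^{42} ≡ 1 (mod 43). So 13^{45} = 13^{42} · 13^{3} ≡ 13^{3} ≡ 4 (mod 43)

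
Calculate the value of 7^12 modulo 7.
By repeated squaring mod 7: 7^{1}≡0, 7^{2}≡0, 7^{4}≡0, 7^{8}≡0. Then 7^{12} = 7^{8+4} ≡ 0 × 0 ≡ 0 mod 7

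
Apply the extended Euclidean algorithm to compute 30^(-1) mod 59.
Extended GCD: 30(2) + 59(-1) = 1. So 30^(-1) ≡ 2 (mod 59). Verify: 30 × 2 = 60 ≡ 1 (mod 59)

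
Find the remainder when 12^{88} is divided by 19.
By Fermat: 12^{18} ≡ 1 (mod 19). 88 = 4×18 + 16. So 12^{88} ≡ 12^{16} ≡ 7 (mod 19)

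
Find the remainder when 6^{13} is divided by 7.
By Fermat: 6^{6} ≡ 1 (mod 7). 13 = 2×6 + 1. So 6^{13} ≡ 6^{1} ≡ 6 (mod 7)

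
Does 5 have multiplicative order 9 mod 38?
Powers of 5 mod 38: 5^1≡5, 5^2≡25, 5^3≡11, 5^4≡17, 5^5≡9, 5^6≡7, 5^7≡35, 5^8≡23, 5^9≡1. First k with 5^k≡1 is k=9. Yes, ord_38(5) = 9.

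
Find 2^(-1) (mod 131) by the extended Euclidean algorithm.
Extended GCD: 2(-65) + 131(1) = 1. So 2^(-1) ≡ -65 ≡ 66 (mod 131). Verify: 2 × 66 = 132 ≡ 1 (mod 131)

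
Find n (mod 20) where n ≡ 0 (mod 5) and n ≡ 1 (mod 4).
M = 5 × 4 = 20. M₁ = 4, y₁ ≡ 4 (mod 5). M₂ = 5, y₂ ≡ 1 (mod 4). n = 0×4×4 + 1×5×1 ≡ 5 (mod 20)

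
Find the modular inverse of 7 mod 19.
Since 19 is prime, by Fermat 7^(-1) ≡ 7^{17} ≡ 11 (mod 19). Verify: 7 × 11 = 77 ≡ 1 (mod 19)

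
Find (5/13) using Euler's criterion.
(5/13) = 5^{6} mod 13 = -1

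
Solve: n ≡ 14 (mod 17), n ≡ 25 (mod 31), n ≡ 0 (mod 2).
M = 17 × 31 × 2 = 1054. M₁ = 62, y₁ ≡ 14 (mod 17). M₂ = 34, y₂ ≡ 21 (mod 31). M₃ = 527, y₃ ≡ 1 (mod 2). n = 14×62×14 + 25×34×21 + 0×527×1 ≡ 490 (mod 1054)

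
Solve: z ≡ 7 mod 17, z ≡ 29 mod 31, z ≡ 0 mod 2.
M = 17 × 31 × 2 = 1054. M₁ = 62, y₁ ≡ 14 mod 17. M₂ = 34, y₂ ≡ 21 mod 31. M₃ = 527, y₃ ≡ 1 mod 2. z = 7×62×14 + 29×34×21 + 0×527×1 ≡ 432 mod 1054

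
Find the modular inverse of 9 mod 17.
Since 17 is prime, by Fermat 9^(-1) ≡ 9^{15} ≡ 2 (mod 17). Verify: 9 × 2 = 18 ≡ 1 (mod 17)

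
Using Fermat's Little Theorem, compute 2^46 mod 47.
By Fermat's Little Theorem, 2^{46} ≡ 1 mod 47 since 47 is prime and gcd(2, 47) = 1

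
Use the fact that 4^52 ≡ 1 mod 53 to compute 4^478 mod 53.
By Fermat: 4^{52} ≡ 1 mod 53. 478 ≡ 10 mod 52. So 4^{478} ≡ 4^{10} ≡ 24 mod 53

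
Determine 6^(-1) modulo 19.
Since 19 is prime, by Fermat 6^(-1) ≡ 6^{17} ≡ 16 (mod 19). Verify: 6 × 16 = 96 ≡ 1 (mod 19)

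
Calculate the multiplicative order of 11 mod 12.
Powers of 11 mod 12: 11^1≡11, 11^2≡1. Order = 2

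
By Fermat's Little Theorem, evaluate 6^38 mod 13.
By Fermat: 6^{12} ≡ 1 mod 13. 38 = 3×12 + 2. So 6^{38} ≡ 6^{2} ≡ 10 mod 13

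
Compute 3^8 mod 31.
By repeated squaring (mod 31): 3^{1}≡3, 3^{2}≡9, 3^{4}≡19, 3^{8}≡20. So 3^{8} ≡ 20 (mod 31)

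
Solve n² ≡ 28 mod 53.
The square roots of 28 mod 53 are 44 and 9. Verify: 44² = 1936 ≡ 28 mod 53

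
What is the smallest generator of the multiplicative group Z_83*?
g = 2. For each prime q|82: 2^{41}≡82, 2^{2}≡4, none ≡ 1, so ord_83(2) = 82 and 2 is a primitive root.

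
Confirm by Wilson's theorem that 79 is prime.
(78)! mod 79 = 78. Since this equals -1 (mod 79), Wilson confirms 79 is prime.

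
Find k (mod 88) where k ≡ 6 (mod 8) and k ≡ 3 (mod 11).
M = 8 × 11 = 88. M₁ = 11, y₁ ≡ 3 (mod 8). M₂ = 8, y₂ ≡ 7 (mod 11). k = 6×11×3 + 3×8×7 ≡ 14 (mod 88)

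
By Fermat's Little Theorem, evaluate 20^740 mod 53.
By Fermat: 20^{52} ≡ 1 mod 53. 740 ≡ 12 mod 52. So 20^{740} ≡ 20^{12} ≡ 28 mod 53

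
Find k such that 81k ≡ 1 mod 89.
Since 89 is prime, by Fermat 81^(-1) ≡ 81^{87} ≡ 11 mod 89. Verify: 81 × 11 = 891 ≡ 1 mod 89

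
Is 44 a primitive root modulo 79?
44^{39} ≡ 1 mod 79 and 39 < 78, so ord_79(44) = 39 ≠ 78 and 44 is not a primitive root.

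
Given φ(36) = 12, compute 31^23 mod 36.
By Euler: 31^{12} ≡ 1 (mod 36) since gcd(31, 36) = 1. 23 = 1×12 + 11. So 31^{23} ≡ 31^{11} ≡ 7 (mod 36)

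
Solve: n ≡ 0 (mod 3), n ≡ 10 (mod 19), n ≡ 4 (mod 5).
M = 3 × 19 × 5 = 285. M₁ = 95, y₁ ≡ 2 (mod 3). M₂ = 15, y₂ ≡ 14 (mod 19). M₃ = 57, y₃ ≡ 3 (mod 5). n = 0×95×2 + 10×15×14 + 4×57×3 ≡ 219 (mod 285)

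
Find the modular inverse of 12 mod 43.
Since 43 is prime, by Fermat 12^(-1) ≡ 12^{41} ≡ 18 mod 43. Verify: 12 × 18 = 216 ≡ 1 mod 43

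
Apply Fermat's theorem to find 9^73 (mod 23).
By Fermat: 9^{22} ≡ 1 (mod 23). 73 = 3×22 + 7. So 9^{73} ≡ 9^{7} ≡ 4 (mod 23)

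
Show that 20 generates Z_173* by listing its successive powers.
20^1, 20^2, ..., 20^{172} mod 173: [20, 54, 42, 148, 19, 34, 161, 106, 44, 15, 127, 118, 111, 144, 112, 164, 166, 33, 141, 52, 2, 40, 108, 84, 123, 38, 68, 149, 39, 88, 30, 81, 63, 49, 115, 51, 155, 159, 66, 109, 104, 4, 80, 43, 168, 73, 76, 136, 125, 78, 3, 60, 162, 126, 98, 57, 102, 137, 145, 132, 45, 35, 8, 160, 86, 163, 146, 152, 99, 77, 156, 6, 120, 151, 79, 23, 114, 31, 101, 117, 91, 90, 70, 16, 147, 172, 153, 119, 131, 25, 154, 139, 12, 67, 129, 158, 46, 55, 62, 29, 61, 9, 7, 140, 32, 121, 171, 133, 65, 89, 50, 135, 105, 24, 134, 85, 143, 92, 110, 124, 58, 122, 18, 14, 107, 64, 69, 169, 93, 130, 5, 100, 97, 37, 48, 95, 170, 113, 11, 47, 75, 116, 71, 36, 28, 41, 128, 138, 165, 13, 87, 10, 27, 21, 74, 96, 17, 167, 53, 22, 94, 150, 59, 142, 72, 56, 82, 83, 103, 157, 26, 1]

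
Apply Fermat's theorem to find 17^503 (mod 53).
By Fermat: 17^{52} ≡ 1 (mod 53). 503 ≡ 35 (mod 52). So 17^{503} ≡ 17^{35} ≡ 38 (mod 53)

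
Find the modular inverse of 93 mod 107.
Since 107 is prime, by Fermat 93^(-1) ≡ 93^{105} ≡ 84 mod 107. Verify: 93 × 84 = 7812 ≡ 1 mod 107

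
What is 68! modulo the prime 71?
(70)! = (68)! × (69) × (70) ≡ -1 (mod 71). So (68)! ≡ -1 × [(70)(69)]^(-1) ≡ 35 (mod 71)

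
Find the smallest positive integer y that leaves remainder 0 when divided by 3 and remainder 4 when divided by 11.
M = 3 × 11 = 33. M₁ = 11, y₁ ≡ 2 mod 3. M₂ = 3, y₂ ≡ 4 mod 11. y = 0×11×2 + 4×3×4 ≡ 15 mod 33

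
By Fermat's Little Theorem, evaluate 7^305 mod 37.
By Fermat: 7^{36} ≡ 1 (mod 37). 305 ≡ 17 (mod 36). So 7^{305} ≡ 7^{17} ≡ 16 (mod 37)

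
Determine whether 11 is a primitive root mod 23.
ord_23(11) divides 22. For each prime q|22: 11^{11}≡22, 11^{2}≡6, none ≡ 1. So 11 has order 22 and is a primitive root mod 23.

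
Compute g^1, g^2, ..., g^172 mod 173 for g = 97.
97^1, 97^2, ..., 97^{172} mod 173: [97, 67, 98, 164, 165, 89, 156, 81, 72, 64, 153, 136, 44, 116, 7, 160, 123, 167, 110, 117, 104, 54, 48, 158, 102, 33, 87, 135, 120, 49, 82, 169, 131, 78, 127, 36, 32, 163, 68, 22, 58, 90, 80, 148, 170, 55, 145, 52, 27, 24, 79, 51, 103, 130, 154, 60, 111, 41, 171, 152, 39, 150, 18, 16, 168, 34, 11, 29, 45, 40, 74, 85, 114, 159, 26, 100, 12, 126, 112, 138, 65, 77, 30, 142, 107, 172, 76, 106, 75, 9, 8, 84, 17, 92, 101, 109, 20, 37, 129, 57, 166, 13, 50, 6, 63, 56, 69, 119, 125, 15, 71, 140, 86, 38, 53, 124, 91, 4, 42, 95, 46, 137, 141, 10, 105, 151, 115, 83, 93, 25, 3, 118, 28, 121, 146, 149, 94, 122, 70, 43, 19, 113, 62, 132, 2, 21, 134, 23, 155, 157, 5, 139, 162, 144, 128, 133, 99, 88, 59, 14, 147, 73, 161, 47, 61, 35, 108, 96, 143, 31, 66, 1]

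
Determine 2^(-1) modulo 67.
Since 67 is prime, by Fermat 2^(-1) ≡ 2^{65} ≡ 34 (mod 67). Verify: 2 × 34 = 68 ≡ 1 (mod 67)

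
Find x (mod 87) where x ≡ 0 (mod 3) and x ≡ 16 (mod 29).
M = 3 × 29 = 87. M₁ = 29, y₁ ≡ 2 (mod 3). M₂ = 3, y₂ ≡ 10 (mod 29). x = 0×29×2 + 16×3×10 ≡ 45 (mod 87)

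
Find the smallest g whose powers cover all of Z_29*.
g = 2. For each prime q|28: 2^{14}≡28, 2^{4}≡16, none ≡ 1, so ord_29(2) = 28 and 2 is a primitive root.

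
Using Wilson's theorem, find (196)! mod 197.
By Wilson's theorem, (196)! ≡ -1 ≡ 196 mod 197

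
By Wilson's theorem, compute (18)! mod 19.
By Wilson's theorem, (18)! ≡ -1 ≡ 18 mod 19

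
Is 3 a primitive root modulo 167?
3^{83} ≡ 1 mod 167 and 83 < 166, so ord_167(3) = 83 ≠ 166 and 3 is not a primitive root.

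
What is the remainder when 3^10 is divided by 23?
By repeated squaring (mod 23): 3^{1}≡3, 3^{2}≡9, 3^{4}≡12, 3^{8}≡6. Then 3^{10} = 3^{8+2} ≡ 6 × 9 ≡ 8 (mod 23)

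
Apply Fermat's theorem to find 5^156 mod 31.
By Fermat: 5^{30} ≡ 1 mod 31. 156 ≡ 6 mod 30. So 5^{156} ≡ 5^{6} ≡ 1 mod 31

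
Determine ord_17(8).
Powers of 8 mod 17: 8^1≡8, 8^2≡13, 8^3≡2, 8^4≡16, 8^5≡9, 8^6≡4, 8^7≡15, 8^8≡1. So the order of 8 is 8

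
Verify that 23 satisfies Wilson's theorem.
(22)! mod 23 = 22. Since this equals -1 mod 23, Wilson confirms 23 is prime.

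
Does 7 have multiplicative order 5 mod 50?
Powers of 7 mod 50: 7^1≡7, 7^2≡49, 7^3≡43, 7^4≡1. Already 7^4≡1, so the order is 4 < 5. No, the actual order is 4.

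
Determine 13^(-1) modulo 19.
Since 19 is prime, by Fermat 13^(-1) ≡ 13^{17} ≡ 3 (mod 19). Verify: 13 × 3 = 39 ≡ 1 (mod 19)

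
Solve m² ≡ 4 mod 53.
The square roots of 4 mod 53 are 51 and 2. Verify: 51² = 2601 ≡ 4 mod 53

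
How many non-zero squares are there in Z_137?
Exactly half the non-zero residues mod a prime are QRs: (137-1)/2 = 68.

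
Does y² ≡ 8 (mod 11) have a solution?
By Euler's criterion: 8^{5} ≡ 10 (mod 11). Since this equals -1 (≡ 10), 8 is not a QR.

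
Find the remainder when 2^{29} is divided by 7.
By Fermat: 2^{6} ≡ 1 mod 7. 29 = 4×6 + 5. So 2^{29} ≡ 2^{5} ≡ 4 mod 7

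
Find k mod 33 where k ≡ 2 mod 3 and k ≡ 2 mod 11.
M = 3 × 11 = 33. M₁ = 11, y₁ ≡ 2 mod 3. M₂ = 3, y₂ ≡ 4 mod 11. k = 2×11×2 + 2×3×4 ≡ 2 mod 33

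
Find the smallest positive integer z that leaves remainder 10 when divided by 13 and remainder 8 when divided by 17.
M = 13 × 17 = 221. M₁ = 17, y₁ ≡ 10 mod 13. M₂ = 13, y₂ ≡ 4 mod 17. z = 10×17×10 + 8×13×4 ≡ 127 mod 221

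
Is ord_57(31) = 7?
Powers of 31 mod 57: 31^1≡31, 31^2≡49, 31^3≡37, 31^4≡7, 31^5≡46, 31^6≡1. Already 31^6≡1, so the order is 6 < 7. No, the actual order is 6.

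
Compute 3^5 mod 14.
By repeated squaring (mod 14): 3^{1}≡3, 3^{2}≡9, 3^{4}≡11. Then 3^{5} = 3^{4+1} ≡ 11 × 3 ≡ 5 (mod 14)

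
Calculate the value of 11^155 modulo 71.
Using Fermat: 11^{70} ≡ 1 mod 71. 155 ≡ 15 mod 70. So 11^{155} ≡ 11^{15} ≡ 26 mod 71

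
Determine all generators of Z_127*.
There are φ(126) = 36 primitive roots mod 127: {3, 6, 7, 12, 14, 23, 29, 39, 43, 45, 46, 48, 53, 55, 56, 57, 58, 65, 67, 78, 83, 85, 86, 91, 92, 93, 96, 97, 101, 106, 109, 110, 112, 114, 116, 118}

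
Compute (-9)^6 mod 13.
By repeated squaring (mod 13): (-9)^{1}≡4, (-9)^{2}≡3, (-9)^{4}≡9. Then (-9)^{6} = (-9)^{4+2} ≡ 9 × 3 ≡ 1 (mod 13)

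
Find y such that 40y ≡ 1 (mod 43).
Since 43 is prime, by Fermat 40^(-1) ≡ 40^{41} ≡ 14 (mod 43). Verify: 40 × 14 = 560 ≡ 1 (mod 43)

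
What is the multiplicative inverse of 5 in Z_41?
Since 41 is prime, by Fermat 5^(-1) ≡ 5^{39} ≡ 33 (mod 41). Verify: 5 × 33 = 165 ≡ 1 (mod 41)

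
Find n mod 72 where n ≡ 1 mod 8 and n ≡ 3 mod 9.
M = 8 × 9 = 72. M₁ = 9, y₁ ≡ 1 mod 8. M₂ = 8, y₂ ≡ 8 mod 9. n = 1×9×1 + 3×8×8 ≡ 57 mod 72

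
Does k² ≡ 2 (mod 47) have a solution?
By Euler's criterion: 2^{23} ≡ 1 (mod 47). Since this equals 1, 2 is a QR.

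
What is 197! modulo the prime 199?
(198)! = (197)! × (198) ≡ -1 mod 199. So (197)! ≡ -1 × (198)^(-1) ≡ (-1)×(-1) = 1 mod 199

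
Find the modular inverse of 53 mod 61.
Since 61 is prime, by Fermat 53^(-1) ≡ 53^{59} ≡ 38 (mod 61). Verify: 53 × 38 = 2014 ≡ 1 (mod 61)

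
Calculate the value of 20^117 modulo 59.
Using Fermat: 20^{58} ≡ 1 mod 59. 117 ≡ 1 mod 58. So 20^{117} ≡ 20^{1} ≡ 20 mod 59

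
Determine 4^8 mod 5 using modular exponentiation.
Using Fermat: 4^{4} ≡ 1 mod 5. 8 ≡ 0 mod 4. So 4^{8} ≡ 4^{0} ≡ 1 mod 5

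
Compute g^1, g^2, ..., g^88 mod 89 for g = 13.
13^1, 13^2, ..., 13^{88} mod 89: [13, 80, 61, 81, 74, 72, 46, 64, 31, 47, 77, 22, 19, 69, 7, 2, 26, 71, 33, 73, 59, 55, 3, 39, 62, 5, 65, 44, 38, 49, 14, 4, 52, 53, 66, 57, 29, 21, 6, 78, 35, 10, 41, 88, 76, 9, 28, 8, 15, 17, 43, 25, 58, 42, 12, 67, 70, 20, 82, 87, 63, 18, 56, 16, 30, 34, 86, 50, 27, 84, 24, 45, 51, 40, 75, 85, 37, 36, 23, 32, 60, 68, 83, 11, 54, 79, 48, 1]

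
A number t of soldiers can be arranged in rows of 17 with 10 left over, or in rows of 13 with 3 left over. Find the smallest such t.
M = 17 × 13 = 221. M₁ = 13, y₁ ≡ 4 mod 17. M₂ = 17, y₂ ≡ 10 mod 13. t = 10×13×4 + 3×17×10 ≡ 146 mod 221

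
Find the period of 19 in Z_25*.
Powers of 19 mod 25: 19^1≡19, 19^2≡11, 19^3≡9, 19^4≡21, 19^5≡24, 19^6≡6, 19^7≡14, 19^8≡16, 19^9≡4, 19^10≡1. ord_25(19) = 10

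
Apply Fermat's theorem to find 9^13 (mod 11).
By Fermat: 9^{10} ≡ 1 (mod 11). So 9^{13} = 9^{10} · 9^{3} ≡ 9^{3} ≡ 3 (mod 11)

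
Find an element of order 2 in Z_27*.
26 has order 2 mod 27 since 26^{2} ≡ 1 (mod 27) and no smaller power works.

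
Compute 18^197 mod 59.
Using Fermat: 18^{58} ≡ 1 (mod 59). 197 ≡ 23 (mod 58). So 18^{197} ≡ 18^{23} ≡ 8 (mod 59)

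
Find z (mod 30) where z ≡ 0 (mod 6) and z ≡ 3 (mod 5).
M = 6 × 5 = 30. M₁ = 5, y₁ ≡ 5 (mod 6). M₂ = 6, y₂ ≡ 1 (mod 5). z = 0×5×5 + 3×6×1 ≡ 18 (mod 30)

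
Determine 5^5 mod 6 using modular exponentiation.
By repeated squaring (mod 6): 5^{1}≡5, 5^{2}≡1, 5^{4}≡1. Then 5^{5} = 5^{4+1} ≡ 1 × 5 ≡ 5 (mod 6)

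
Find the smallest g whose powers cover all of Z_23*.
g = 5. For each prime q|22: 5^{11}≡22, 5^{2}≡2, none ≡ 1, so ord_23(5) = 22 and 5 is a primitive root.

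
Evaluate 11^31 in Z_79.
By repeated squaring (mod 79): 11^{1}≡11, 11^{2}≡42, 11^{4}≡26, 11^{8}≡44, 11^{16}≡40. Then 11^{31} = 11^{16+8+4+2+1} ≡ 40 × 44 × 26 × 42 × 11 ≡ 9 (mod 79)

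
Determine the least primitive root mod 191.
g = 19. For each prime q|190: 19^{95}≡190, 19^{38}≡39, 19^{10}≡52, none ≡ 1, so ord_191(19) = 190 and 19 is a primitive root.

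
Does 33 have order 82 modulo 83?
33^{41} ≡ 1 (mod 83) and 41 < 82, so ord_83(33) = 41 ≠ 82 and 33 is not a primitive root.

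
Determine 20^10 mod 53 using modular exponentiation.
By repeated squaring mod 53: 20^{1}≡20, 20^{2}≡29, 20^{4}≡46, 20^{8}≡49. Then 20^{10} = 20^{8+2} ≡ 49 × 29 ≡ 43 mod 53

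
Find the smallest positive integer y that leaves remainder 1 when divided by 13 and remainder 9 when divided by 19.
M = 13 × 19 = 247. M₁ = 19, y₁ ≡ 11 (mod 13). M₂ = 13, y₂ ≡ 3 (mod 19). y = 1×19×11 + 9×13×3 ≡ 66 (mod 247)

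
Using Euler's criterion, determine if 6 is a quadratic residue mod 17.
By Euler's criterion: 6^{8} ≡ 16 mod 17. Since this equals -1 (≡ 16), 6 is not a QR.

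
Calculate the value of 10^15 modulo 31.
By repeated squaring mod 31: 10^{1}≡10, 10^{2}≡7, 10^{4}≡18, 10^{8}≡14. Then 10^{15} = 10^{8+4+2+1} ≡ 14 × 18 × 7 × 10 ≡ 1 mod 31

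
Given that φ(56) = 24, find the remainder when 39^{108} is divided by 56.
By Euler: 39^{24} ≡ 1 (mod 56) since gcd(39, 56) = 1. 108 = 4×24 + 12. So 39^{108} ≡ 39^{12} ≡ 1 (mod 56)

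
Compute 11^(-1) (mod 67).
Since 67 is prime, by Fermat 11^(-1) ≡ 11^{65} ≡ 61 (mod 67). Verify: 11 × 61 = 671 ≡ 1 (mod 67)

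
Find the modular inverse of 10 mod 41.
Since 41 is prime, by Fermat 10^(-1) ≡ 10^{39} ≡ 37 (mod 41). Verify: 10 × 37 = 370 ≡ 1 (mod 41)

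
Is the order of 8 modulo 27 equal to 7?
Powers of 8 mod 27: 8^1≡8, 8^2≡10, 8^3≡26, 8^4≡19, 8^5≡17, 8^6≡1. Already 8^6≡1, so the order is 6 < 7. No, the actual order is 6.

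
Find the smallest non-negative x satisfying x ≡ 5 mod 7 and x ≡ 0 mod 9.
M = 7 × 9 = 63. M₁ = 9, y₁ ≡ 4 mod 7. M₂ = 7, y₂ ≡ 4 mod 9. x = 5×9×4 + 0×7×4 ≡ 54 mod 63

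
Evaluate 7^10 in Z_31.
By repeated squaring mod 31: 7^{1}≡7, 7^{2}≡18, 7^{4}≡14, 7^{8}≡10. Then 7^{10} = 7^{8+2} ≡ 10 × 18 ≡ 25 mod 31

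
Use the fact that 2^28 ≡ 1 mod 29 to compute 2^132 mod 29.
By Fermat: 2^{28} ≡ 1 mod 29. 132 = 4×28 + 20. So 2^{132} ≡ 2^{20} ≡ 23 mod 29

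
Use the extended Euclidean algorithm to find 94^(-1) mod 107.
Extended GCD: 94(-33) + 107(29) = 1. So 94^(-1) ≡ -33 ≡ 74 (mod 107). Verify: 94 × 74 = 6956 ≡ 1 (mod 107)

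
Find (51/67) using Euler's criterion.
(51/67) = 51^{33} mod 67 = -1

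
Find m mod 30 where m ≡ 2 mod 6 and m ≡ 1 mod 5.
M = 6 × 5 = 30. M₁ = 5, y₁ ≡ 5 mod 6. M₂ = 6, y₂ ≡ 1 mod 5. m = 2×5×5 + 1×6×1 ≡ 26 mod 30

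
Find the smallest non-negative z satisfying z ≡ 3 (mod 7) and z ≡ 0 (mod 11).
M = 7 × 11 = 77. M₁ = 11, y₁ ≡ 2 (mod 7). M₂ = 7, y₂ ≡ 8 (mod 11). z = 3×11×2 + 0×7×8 ≡ 66 (mod 77)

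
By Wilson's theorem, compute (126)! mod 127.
By Wilson's theorem, (126)! ≡ -1 ≡ 126 mod 127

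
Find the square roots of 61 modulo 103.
The square roots of 61 mod 103 are 79 and 24. Verify: 79² = 6241 ≡ 61 mod 103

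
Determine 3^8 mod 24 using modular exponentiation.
By repeated squaring (mod 24): 3^{1}≡3, 3^{2}≡9, 3^{4}≡9, 3^{8}≡9. So 3^{8} ≡ 9 (mod 24)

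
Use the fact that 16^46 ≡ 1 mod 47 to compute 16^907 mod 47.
By Fermat: 16^{46} ≡ 1 mod 47. 907 ≡ 33 mod 46. So 16^{907} ≡ 16^{33} ≡ 36 mod 47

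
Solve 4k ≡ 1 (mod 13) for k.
Since 13 is prime, by Fermat 4^(-1) ≡ 4^{11} ≡ 10 (mod 13). Verify: 4 × 10 = 40 ≡ 1 (mod 13)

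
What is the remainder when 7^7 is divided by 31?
By repeated squaring (mod 31): 7^{1}≡7, 7^{2}≡18, 7^{4}≡14. Then 7^{7} = 7^{4+2+1} ≡ 14 × 18 × 7 ≡ 28 (mod 31)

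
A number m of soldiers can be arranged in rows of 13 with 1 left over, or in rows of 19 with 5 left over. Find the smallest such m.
M = 13 × 19 = 247. M₁ = 19, y₁ ≡ 11 mod 13. M₂ = 13, y₂ ≡ 3 mod 19. m = 1×19×11 + 5×13×3 ≡ 157 mod 247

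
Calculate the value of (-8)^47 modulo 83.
By repeated squaring (mod 83): (-8)^{1}≡75, (-8)^{2}≡64, (-8)^{4}≡29, (-8)^{8}≡11, (-8)^{16}≡38, (-8)^{32}≡33. Then (-8)^{47} = (-8)^{32+8+4+2+1} ≡ 33 × 11 × 29 × 64 × 75 ≡ 30 (mod 83)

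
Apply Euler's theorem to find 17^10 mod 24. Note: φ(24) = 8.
By Euler: 17^{8} ≡ 1 mod 24 since gcd(17, 24) = 1. 10 = 1×8 + 2. So 17^{10} ≡ 17^{2} ≡ 1 mod 24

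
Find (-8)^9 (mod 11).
By repeated squaring (mod 11): (-8)^{1}≡3, (-8)^{2}≡9, (-8)^{4}≡4, (-8)^{8}≡5. Then (-8)^{9} = (-8)^{8+1} ≡ 5 × 3 ≡ 4 (mod 11)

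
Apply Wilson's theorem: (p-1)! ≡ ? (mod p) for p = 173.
By Wilson's theorem, (172)! ≡ -1 ≡ 172 mod 173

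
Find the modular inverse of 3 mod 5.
Since 5 is prime, by Fermat 3^(-1) ≡ 3^{3} ≡ 2 mod 5. Verify: 3 × 2 = 6 ≡ 1 mod 5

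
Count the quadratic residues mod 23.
For prime 23, there are (p-1)/2 = (23-1)/2 = 11 quadratic residues (excluding 0).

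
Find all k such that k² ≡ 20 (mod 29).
The square roots of 20 mod 29 are 7 and 22. Verify: 7² = 49 ≡ 20 (mod 29)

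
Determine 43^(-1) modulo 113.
Since 113 is prime, by Fermat 43^(-1) ≡ 43^{111} ≡ 92 (mod 113). Verify: 43 × 92 = 3956 ≡ 1 (mod 113)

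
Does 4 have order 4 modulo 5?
4^{2} ≡ 1 (mod 5) and 2 < 4, so ord_5(4) = 2 ≠ 4 and 4 is not a primitive root.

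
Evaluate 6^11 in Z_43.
By repeated squaring (mod 43): 6^{1}≡6, 6^{2}≡36, 6^{4}≡6, 6^{8}≡36. Then 6^{11} = 6^{8+2+1} ≡ 36 × 36 × 6 ≡ 36 (mod 43)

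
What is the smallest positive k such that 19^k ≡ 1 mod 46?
Powers of 19 mod 46: 19^1≡19, 19^2≡39, 19^3≡5, 19^4≡3, 19^5≡11, 19^6≡25, 19^7≡15, 19^8≡9, 19^9≡33, 19^10≡29, 19^11≡45, 19^12≡27, 19^13≡7, 19^14≡41, 19^15≡43, 19^16≡35, 19^17≡21, 19^18≡31, 19^19≡37, 19^20≡13, 19^21≡17, 19^22≡1. So the order of 19 is 22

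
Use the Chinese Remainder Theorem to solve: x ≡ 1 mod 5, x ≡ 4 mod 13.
M = 5 × 13 = 65. M₁ = 13, y₁ ≡ 2 mod 5. M₂ = 5, y₂ ≡ 8 mod 13. x = 1×13×2 + 4×5×8 ≡ 56 mod 65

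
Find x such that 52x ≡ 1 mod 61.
Since 61 is prime, by Fermat 52^(-1) ≡ 52^{59} ≡ 27 mod 61. Verify: 52 × 27 = 1404 ≡ 1 mod 61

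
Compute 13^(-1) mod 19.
Since 19 is prime, by Fermat 13^(-1) ≡ 13^{17} ≡ 3 mod 19. Verify: 13 × 3 = 39 ≡ 1 mod 19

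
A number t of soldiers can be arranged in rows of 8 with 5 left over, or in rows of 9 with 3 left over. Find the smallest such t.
M = 8 × 9 = 72. M₁ = 9, y₁ ≡ 1 (mod 8). M₂ = 8, y₂ ≡ 8 (mod 9). t = 5×9×1 + 3×8×8 ≡ 21 (mod 72)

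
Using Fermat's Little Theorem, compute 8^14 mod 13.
By Fermat: 8^{12} ≡ 1 (mod 13). So 8^{14} = 8^{12} · 8^{2} ≡ 8^{2} ≡ 12 (mod 13)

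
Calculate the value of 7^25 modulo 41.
By repeated squaring mod 41: 7^{1}≡7, 7^{2}≡8, 7^{4}≡23, 7^{8}≡37, 7^{16}≡16. Then 7^{25} = 7^{16+8+1} ≡ 16 × 37 × 7 ≡ 3 mod 41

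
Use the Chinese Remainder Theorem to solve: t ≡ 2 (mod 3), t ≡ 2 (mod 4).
M = 3 × 4 = 12. M₁ = 4, y₁ ≡ 1 (mod 3). M₂ = 3, y₂ ≡ 3 (mod 4). t = 2×4×1 + 2×3×3 ≡ 2 (mod 12)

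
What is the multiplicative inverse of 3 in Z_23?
Since 23 is prime, by Fermat 3^(-1) ≡ 3^{21} ≡ 8 (mod 23). Verify: 3 × 8 = 24 ≡ 1 (mod 23)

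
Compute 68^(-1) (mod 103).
Since 103 is prime, by Fermat 68^(-1) ≡ 68^{101} ≡ 50 (mod 103). Verify: 68 × 50 = 3400 ≡ 1 (mod 103)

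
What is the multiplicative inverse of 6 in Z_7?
Since 7 is prime, by Fermat 6^(-1) ≡ 6^{5} ≡ 6 mod 7. Verify: 6 × 6 = 36 ≡ 1 mod 7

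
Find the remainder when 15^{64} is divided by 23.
By Fermat: 15^{22} ≡ 1 (mod 23). 64 = 2×22 + 20. So 15^{64} ≡ 15^{20} ≡ 9 (mod 23)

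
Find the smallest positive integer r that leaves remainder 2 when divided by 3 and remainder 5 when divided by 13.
M = 3 × 13 = 39. M₁ = 13, y₁ ≡ 1 (mod 3). M₂ = 3, y₂ ≡ 9 (mod 13). r = 2×13×1 + 5×3×9 ≡ 5 (mod 39)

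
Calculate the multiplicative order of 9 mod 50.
Powers of 9 mod 50: 9^1≡9, 9^2≡31, 9^3≡29, 9^4≡11, 9^5≡49, 9^6≡41, 9^7≡19, 9^8≡21, 9^9≡39, 9^10≡1. ord_50(9) = 10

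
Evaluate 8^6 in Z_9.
By repeated squaring mod 9: 8^{1}≡8, 8^{2}≡1, 8^{4}≡1. Then 8^{6} = 8^{4+2} ≡ 1 × 1 ≡ 1 mod 9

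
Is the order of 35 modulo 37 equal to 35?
Powers of 35 mod 37: 35^1≡35, 35^2≡4, 35^3≡29, 35^4≡16, 35^5≡5, 35^6≡27, 35^7≡20, 35^8≡34, 35^9≡6, 35^10≡25, 35^11≡24, 35^12≡26, 35^13≡22, 35^14≡30, 35^15≡14, 35^16≡9, 35^17≡19, 35^18≡36, 35^19≡2, 35^20≡33, 35^21≡8, 35^22≡21, 35^23≡32, 35^24≡10, 35^25≡17, 35^26≡3, 35^27≡31, 35^28≡12, 35^29≡13, 35^30≡11, 35^31≡15, 35^32≡7, 35^33≡23, 35^34≡28, 35^35≡18, 35^36≡1. 35^35≡18≢1, so ord ≠ 35. No, the actual order is 36.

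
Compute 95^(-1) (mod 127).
Since 127 is prime, by Fermat 95^(-1) ≡ 95^{125} ≡ 123 (mod 127). Verify: 95 × 123 = 11685 ≡ 1 (mod 127)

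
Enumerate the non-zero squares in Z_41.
Quadratic residues modulo 41: {1, 2, 4, 5, 8, 9, 10, 16, 18, 20, 21, 23, 25, 31, 32, 33, 36, 37, 39, 40}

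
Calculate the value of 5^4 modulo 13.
5^{4} = 625 ≡ 1 mod 13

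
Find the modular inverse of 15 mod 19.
Since 19 is prime, by Fermat 15^(-1) ≡ 15^{17} ≡ 14 mod 19. Verify: 15 × 14 = 210 ≡ 1 mod 19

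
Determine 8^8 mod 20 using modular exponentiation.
By repeated squaring mod 20: 8^{1}≡8, 8^{2}≡4, 8^{4}≡16, 8^{8}≡16. So 8^{8} ≡ 16 mod 20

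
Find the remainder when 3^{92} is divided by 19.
By Fermat: 3^{18} ≡ 1 (mod 19). 92 = 5×18 + 2. So 3^{92} ≡ 3^{2} ≡ 9 (mod 19)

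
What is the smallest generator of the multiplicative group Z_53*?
g = 2. For each prime q|52: 2^{26}≡52, 2^{4}≡16, none ≡ 1, so ord_53(2) = 52 and 2 is a primitive root.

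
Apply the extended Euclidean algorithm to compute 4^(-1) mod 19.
Extended GCD: 4(5) + 19(-1) = 1. So 4^(-1) ≡ 5 mod 19. Verify: 4 × 5 = 20 ≡ 1 mod 19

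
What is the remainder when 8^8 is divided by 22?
By repeated squaring (mod 22): 8^{1}≡8, 8^{2}≡20, 8^{4}≡4, 8^{8}≡16. So 8^{8} ≡ 16 (mod 22)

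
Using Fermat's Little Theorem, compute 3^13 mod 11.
By Fermat: 3^{10} ≡ 1 (mod 11). So 3^{13} = 3^{10} · 3^{3} ≡ 3^{3} ≡ 5 (mod 11)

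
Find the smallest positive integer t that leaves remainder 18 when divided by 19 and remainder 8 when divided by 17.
M = 19 × 17 = 323. M₁ = 17, y₁ ≡ 9 mod 19. M₂ = 19, y₂ ≡ 9 mod 17. t = 18×17×9 + 8×19×9 ≡ 246 mod 323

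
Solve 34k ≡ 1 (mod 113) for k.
Since 113 is prime, by Fermat 34^(-1) ≡ 34^{111} ≡ 10 (mod 113). Verify: 34 × 10 = 340 ≡ 1 (mod 113)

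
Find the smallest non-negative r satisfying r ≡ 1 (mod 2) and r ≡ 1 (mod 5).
M = 2 × 5 = 10. M₁ = 5, y₁ ≡ 1 (mod 2). M₂ = 2, y₂ ≡ 3 (mod 5). r = 1×5×1 + 1×2×3 ≡ 1 (mod 10)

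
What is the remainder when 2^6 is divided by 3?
Using Fermat: 2^{2} ≡ 1 (mod 3). 6 ≡ 0 (mod 2). So 2^{6} ≡ 2^{0} ≡ 1 (mod 3)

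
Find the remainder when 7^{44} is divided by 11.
By Fermat: 7^{10} ≡ 1 (mod 11). 44 = 4×10 + 4. So 7^{44} ≡ 7^{4} ≡ 3 (mod 11)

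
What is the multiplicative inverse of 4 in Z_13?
Since 13 is prime, by Fermat 4^(-1) ≡ 4^{11} ≡ 10 (mod 13). Verify: 4 × 10 = 40 ≡ 1 (mod 13)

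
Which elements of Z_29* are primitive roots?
There are φ(28) = 12 primitive roots mod 29: {2, 3, 8, 10, 11, 14, 15, 18, 19, 21, 26, 27}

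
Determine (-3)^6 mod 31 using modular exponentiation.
By repeated squaring (mod 31): (-3)^{1}≡28, (-3)^{2}≡9, (-3)^{4}≡19. Then (-3)^{6} = (-3)^{4+2} ≡ 19 × 9 ≡ 16 (mod 31)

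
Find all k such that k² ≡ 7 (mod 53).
The square roots of 7 mod 53 are 22 and 31. Verify: 22² = 484 ≡ 7 (mod 53)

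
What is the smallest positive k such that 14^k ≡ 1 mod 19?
Powers of 14 mod 19: 14^1≡14, 14^2≡6, 14^3≡8, 14^4≡17, 14^5≡10, 14^6≡7, 14^7≡3, 14^8≡4, 14^9≡18, 14^10≡5, 14^11≡13, 14^12≡11, 14^13≡2, 14^14≡9, 14^15≡12, 14^16≡16, 14^17≡15, 14^18≡1. ord_19(14) = 18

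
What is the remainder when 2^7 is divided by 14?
By repeated squaring mod 14: 2^{1}≡2, 2^{2}≡4, 2^{4}≡2. Then 2^{7} = 2^{4+2+1} ≡ 2 × 4 × 2 ≡ 2 mod 14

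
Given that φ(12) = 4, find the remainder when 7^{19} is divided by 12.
By Euler: 7^{4} ≡ 1 (mod 12) since gcd(7, 12) = 1. 19 = 4×4 + 3. So 7^{19} ≡ 7^{3} ≡ 7 (mod 12)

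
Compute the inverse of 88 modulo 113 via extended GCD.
Extended GCD: 88(9) + 113(-7) = 1. So 88^(-1) ≡ 9 mod 113. Verify: 88 × 9 = 792 ≡ 1 mod 113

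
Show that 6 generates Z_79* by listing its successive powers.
6^1, 6^2, ..., 6^{78} mod 79: [6, 36, 58, 32, 34, 46, 39, 76, 61, 50, 63, 62, 56, 20, 41, 9, 54, 8, 48, 51, 69, 19, 35, 52, 75, 55, 14, 5, 30, 22, 53, 2, 12, 72, 37, 64, 68, 13, 78, 73, 43, 21, 47, 45, 33, 40, 3, 18, 29, 16, 17, 23, 59, 38, 70, 25, 71, 31, 28, 10, 60, 44, 27, 4, 24, 65, 74, 49, 57, 26, 77, 67, 7, 42, 15, 11, 66, 1]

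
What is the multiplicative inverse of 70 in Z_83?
Since 83 is prime, by Fermat 70^(-1) ≡ 70^{81} ≡ 51 mod 83. Verify: 70 × 51 = 3570 ≡ 1 mod 83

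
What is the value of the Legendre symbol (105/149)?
(105/149) = 105^{74} mod 149 = -1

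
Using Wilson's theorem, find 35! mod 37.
(36)! = (35)! × (36) ≡ -1 mod 37. So (35)! ≡ -1 × (36)^(-1) ≡ (-1)×(-1) = 1 mod 37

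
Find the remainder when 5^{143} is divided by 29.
By Fermat: 5^{28} ≡ 1 mod 29. 143 = 5×28 + 3. So 5^{143} ≡ 5^{3} ≡ 9 mod 29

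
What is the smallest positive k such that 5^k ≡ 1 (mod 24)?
Powers of 5 mod 24: 5^1≡5, 5^2≡1. So the order of 5 is 2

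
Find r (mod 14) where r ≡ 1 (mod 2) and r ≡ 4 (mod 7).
M = 2 × 7 = 14. M₁ = 7, y₁ ≡ 1 (mod 2). M₂ = 2, y₂ ≡ 4 (mod 7). r = 1×7×1 + 4×2×4 ≡ 11 (mod 14)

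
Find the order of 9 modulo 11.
Powers of 9 mod 11: 9^1≡9, 9^2≡4, 9^3≡3, 9^4≡5, 9^5≡1. Order = 5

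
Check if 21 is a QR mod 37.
By Euler's criterion: 21^{18} ≡ 1 mod 37. Since this equals 1, 21 is a QR.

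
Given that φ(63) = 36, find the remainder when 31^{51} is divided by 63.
By Euler: 31^{36} ≡ 1 (mod 63) since gcd(31, 63) = 1. 51 = 1×36 + 15. So 31^{51} ≡ 31^{15} ≡ 55 (mod 63)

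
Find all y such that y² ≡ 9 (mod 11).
The square roots of 9 mod 11 are 3 and 8. Verify: 3² = 9 ≡ 9 (mod 11)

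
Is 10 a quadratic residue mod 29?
By Euler's criterion: 10^{14} ≡ 28 (mod 29). Since this equals -1 (≡ 28), 10 is not a QR.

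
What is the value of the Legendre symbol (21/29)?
(21/29) = 21^{14} mod 29 = -1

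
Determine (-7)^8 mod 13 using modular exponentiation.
By repeated squaring mod 13: (-7)^{1}≡6, (-7)^{2}≡10, (-7)^{4}≡9, (-7)^{8}≡3. So (-7)^{8} ≡ 3 mod 13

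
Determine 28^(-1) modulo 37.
Since 37 is prime, by Fermat 28^(-1) ≡ 28^{35} ≡ 4 mod 37. Verify: 28 × 4 = 112 ≡ 1 mod 37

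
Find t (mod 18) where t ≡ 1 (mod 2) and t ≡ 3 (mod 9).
M = 2 × 9 = 18. M₁ = 9, y₁ ≡ 1 (mod 2). M₂ = 2, y₂ ≡ 5 (mod 9). t = 1×9×1 + 3×2×5 ≡ 3 (mod 18)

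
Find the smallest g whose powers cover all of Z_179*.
g = 2. For each prime q|178: 2^{89}≡178, 2^{2}≡4, none ≡ 1, so ord_179(2) = 178 and 2 is a primitive root.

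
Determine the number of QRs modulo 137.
For prime 137, there are (p-1)/2 = (137-1)/2 = 68 quadratic residues (excluding 0).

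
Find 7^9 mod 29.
By repeated squaring mod 29: 7^{1}≡7, 7^{2}≡20, 7^{4}≡23, 7^{8}≡7. Then 7^{9} = 7^{8+1} ≡ 7 × 7 ≡ 20 mod 29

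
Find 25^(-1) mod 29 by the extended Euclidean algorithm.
Extended GCD: 25(7) + 29(-6) = 1. So 25^(-1) ≡ 7 mod 29. Verify: 25 × 7 = 175 ≡ 1 mod 29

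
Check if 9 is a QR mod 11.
By Euler's criterion: 9^{5} ≡ 1 (mod 11). Since this equals 1, 9 is a QR.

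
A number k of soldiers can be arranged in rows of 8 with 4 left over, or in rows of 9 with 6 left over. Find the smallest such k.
M = 8 × 9 = 72. M₁ = 9, y₁ ≡ 1 (mod 8). M₂ = 8, y₂ ≡ 8 (mod 9). k = 4×9×1 + 6×8×8 ≡ 60 (mod 72)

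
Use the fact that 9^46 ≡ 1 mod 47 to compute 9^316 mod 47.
By Fermat: 9^{46} ≡ 1 mod 47. 316 ≡ 40 mod 46. So 9^{316} ≡ 9^{40} ≡ 4 mod 47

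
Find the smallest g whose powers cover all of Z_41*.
g = 6. Powers: [6, 36, 11, 25, 27, 39, ...] generates all 40 non-zero residues.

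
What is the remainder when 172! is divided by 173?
By Wilson's theorem, (172)! ≡ -1 ≡ 172 (mod 173)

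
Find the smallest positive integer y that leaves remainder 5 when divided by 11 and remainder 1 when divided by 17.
M = 11 × 17 = 187. M₁ = 17, y₁ ≡ 2 mod 11. M₂ = 11, y₂ ≡ 14 mod 17. y = 5×17×2 + 1×11×14 ≡ 137 mod 187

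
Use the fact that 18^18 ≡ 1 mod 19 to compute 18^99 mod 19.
By Fermat: 18^{18} ≡ 1 mod 19. 99 = 5×18 + 9. So 18^{99} ≡ 18^{9} ≡ 18 mod 19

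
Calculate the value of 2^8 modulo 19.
By repeated squaring (mod 19): 2^{1}≡2, 2^{2}≡4, 2^{4}≡16, 2^{8}≡9. So 2^{8} ≡ 9 (mod 19)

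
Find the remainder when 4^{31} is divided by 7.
By Fermat: 4^{6} ≡ 1 mod 7. 31 = 5×6 + 1. So 4^{31} ≡ 4^{1} ≡ 4 mod 7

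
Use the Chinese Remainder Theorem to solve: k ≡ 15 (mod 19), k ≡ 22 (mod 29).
M = 19 × 29 = 551. M₁ = 29, y₁ ≡ 2 (mod 19). M₂ = 19, y₂ ≡ 26 (mod 29). k = 15×29×2 + 22×19×26 ≡ 167 (mod 551)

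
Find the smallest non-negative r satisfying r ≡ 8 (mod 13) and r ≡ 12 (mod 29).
M = 13 × 29 = 377. M₁ = 29, y₁ ≡ 9 (mod 13). M₂ = 13, y₂ ≡ 9 (mod 29). r = 8×29×9 + 12×13×9 ≡ 99 (mod 377)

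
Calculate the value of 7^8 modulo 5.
Using Fermat: 7^{4} ≡ 1 mod 5. 8 ≡ 0 mod 4. So 7^{8} ≡ 7^{0} ≡ 1 mod 5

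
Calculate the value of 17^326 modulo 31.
Using Fermat: 17^{30} ≡ 1 mod 31. 326 ≡ 26 mod 30. So 17^{326} ≡ 17^{26} ≡ 9 mod 31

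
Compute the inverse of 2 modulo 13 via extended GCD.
Extended GCD: 2(-6) + 13(1) = 1. So 2^(-1) ≡ -6 ≡ 7 (mod 13). Verify: 2 × 7 = 14 ≡ 1 (mod 13)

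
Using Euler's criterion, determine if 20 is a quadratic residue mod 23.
By Euler's criterion: 20^{11} ≡ 22 (mod 23). Since this equals -1 (≡ 22), 20 is not a QR.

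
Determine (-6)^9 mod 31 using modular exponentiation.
By repeated squaring (mod 31): (-6)^{1}≡25, (-6)^{2}≡5, (-6)^{4}≡25, (-6)^{8}≡5. Then (-6)^{9} = (-6)^{8+1} ≡ 5 × 25 ≡ 1 (mod 31)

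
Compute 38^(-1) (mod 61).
Since 61 is prime, by Fermat 38^(-1) ≡ 38^{59} ≡ 53 (mod 61). Verify: 38 × 53 = 2014 ≡ 1 (mod 61)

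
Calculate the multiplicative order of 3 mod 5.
Powers of 3 mod 5: 3^1≡3, 3^2≡4, 3^3≡2, 3^4≡1. ord_5(3) = 4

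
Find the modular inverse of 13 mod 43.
Since 43 is prime, by Fermat 13^(-1) ≡ 13^{41} ≡ 10 (mod 43). Verify: 13 × 10 = 130 ≡ 1 (mod 43)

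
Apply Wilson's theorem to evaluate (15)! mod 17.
(16)! = (15)! × (16) ≡ -1 (mod 17). So (15)! ≡ -1 × (16)^(-1) ≡ (-1)×(-1) = 1 (mod 17)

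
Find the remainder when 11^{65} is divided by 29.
By Fermat: 11^{28} ≡ 1 mod 29. 65 = 2×28 + 9. So 11^{65} ≡ 11^{9} ≡ 2 mod 29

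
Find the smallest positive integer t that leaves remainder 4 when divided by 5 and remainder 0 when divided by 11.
M = 5 × 11 = 55. M₁ = 11, y₁ ≡ 1 mod 5. M₂ = 5, y₂ ≡ 9 mod 11. t = 4×11×1 + 0×5×9 ≡ 44 mod 55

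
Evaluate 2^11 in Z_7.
Using Fermat: 2^{6} ≡ 1 (mod 7). 11 ≡ 5 (mod 6). So 2^{11} ≡ 2^{5} ≡ 4 (mod 7)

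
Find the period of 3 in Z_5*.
Powers of 3 mod 5: 3^1≡3, 3^2≡4, 3^3≡2, 3^4≡1. So the order of 3 is 4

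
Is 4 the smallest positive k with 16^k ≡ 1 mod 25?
Powers of 16 mod 25: 16^1≡16, 16^2≡6, 16^3≡21, 16^4≡11, 16^5≡1. 16^4≡11≢1, so ord ≠ 4. No, the actual order is 5.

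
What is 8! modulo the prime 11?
(10)! = (8)! × (9) × (10) ≡ -1 (mod 11). So (8)! ≡ -1 × [(10)(9)]^(-1) ≡ 5 (mod 11)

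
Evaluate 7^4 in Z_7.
7^{4} = 2401 ≡ 0 mod 7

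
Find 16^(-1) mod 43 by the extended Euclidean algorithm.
Extended GCD: 16(-8) + 43(3) = 1. So 16^(-1) ≡ -8 ≡ 35 mod 43. Verify: 16 × 35 = 560 ≡ 1 mod 43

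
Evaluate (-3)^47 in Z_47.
Using Fermat: (-3)^{46} ≡ 1 mod 47. 47 ≡ 1 mod 46. So (-3)^{47} ≡ (-3)^{1} ≡ 44 mod 47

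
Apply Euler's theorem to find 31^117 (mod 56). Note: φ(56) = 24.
By Euler: 31^{24} ≡ 1 (mod 56) since gcd(31, 56) = 1. 117 = 4×24 + 21. So 31^{117} ≡ 31^{21} ≡ 55 (mod 56)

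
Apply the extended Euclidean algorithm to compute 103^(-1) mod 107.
Extended GCD: 103(-27) + 107(26) = 1. So 103^(-1) ≡ -27 ≡ 80 mod 107. Verify: 103 × 80 = 8240 ≡ 1 mod 107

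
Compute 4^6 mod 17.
By repeated squaring (mod 17): 4^{1}≡4, 4^{2}≡16, 4^{4}≡1. Then 4^{6} = 4^{4+2} ≡ 1 × 16 ≡ 16 (mod 17)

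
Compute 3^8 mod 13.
By repeated squaring (mod 13): 3^{1}≡3, 3^{2}≡9, 3^{4}≡3, 3^{8}≡9. So 3^{8} ≡ 9 (mod 13)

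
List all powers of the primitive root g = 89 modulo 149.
89^1, 89^2, ..., 89^{148} mod 149: [89, 24, 50, 129, 8, 116, 43, 102, 138, 64, 34, 46, 71, 61, 65, 123, 70, 121, 41, 73, 90, 113, 74, 30, 137, 124, 10, 145, 91, 53, 98, 80, 117, 132, 126, 39, 44, 42, 13, 114, 14, 54, 38, 104, 18, 112, 134, 6, 87, 144, 2, 29, 48, 100, 109, 16, 83, 86, 55, 127, 128, 68, 92, 142, 122, 130, 97, 140, 93, 82, 146, 31, 77, 148, 60, 125, 99, 20, 141, 33, 106, 47, 11, 85, 115, 103, 78, 88, 84, 26, 79, 28, 108, 76, 59, 36, 75, 119, 12, 25, 139, 4, 58, 96, 51, 69, 32, 17, 23, 110, 105, 107, 136, 35, 135, 95, 111, 45, 131, 37, 15, 143, 62, 5, 147, 120, 101, 49, 40, 133, 66, 63, 94, 22, 21, 81, 57, 7, 27, 19, 52, 9, 56, 67, 3, 118, 72, 1]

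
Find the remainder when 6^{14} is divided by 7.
By Fermat: 6^{6} ≡ 1 mod 7. 14 = 2×6 + 2. So 6^{14} ≡ 6^{2} ≡ 1 mod 7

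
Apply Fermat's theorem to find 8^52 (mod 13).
By Fermat: 8^{12} ≡ 1 (mod 13). 52 = 4×12 + 4. So 8^{52} ≡ 8^{4} ≡ 1 (mod 13)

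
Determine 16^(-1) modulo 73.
Since 73 is prime, by Fermat 16^(-1) ≡ 16^{71} ≡ 32 mod 73. Verify: 16 × 32 = 512 ≡ 1 mod 73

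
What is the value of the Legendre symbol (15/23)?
(15/23) = 15^{11} mod 23 = -1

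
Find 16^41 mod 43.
By repeated squaring mod 43: 16^{1}≡16, 16^{2}≡41, 16^{4}≡4, 16^{8}≡16, 16^{16}≡41, 16^{32}≡4. Then 16^{41} = 16^{32+8+1} ≡ 4 × 16 × 16 ≡ 35 mod 43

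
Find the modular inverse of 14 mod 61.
Since 61 is prime, by Fermat 14^(-1) ≡ 14^{59} ≡ 48 mod 61. Verify: 14 × 48 = 672 ≡ 1 mod 61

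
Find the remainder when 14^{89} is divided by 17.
By Fermat: 14^{16} ≡ 1 mod 17. 89 = 5×16 + 9. So 14^{89} ≡ 14^{9} ≡ 3 mod 17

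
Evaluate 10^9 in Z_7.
Using Fermat: 10^{6} ≡ 1 (mod 7). 9 ≡ 3 (mod 6). So 10^{9} ≡ 10^{3} ≡ 6 (mod 7)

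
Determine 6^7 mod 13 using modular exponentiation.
By repeated squaring (mod 13): 6^{1}≡6, 6^{2}≡10, 6^{4}≡9. Then 6^{7} = 6^{4+2+1} ≡ 9 × 10 × 6 ≡ 7 (mod 13)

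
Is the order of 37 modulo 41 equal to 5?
Powers of 37 mod 41: 37^1≡37, 37^2≡16, 37^3≡18, 37^4≡10, 37^5≡1. First k with 37^k≡1 is k=5. Yes, ord_41(37) = 5.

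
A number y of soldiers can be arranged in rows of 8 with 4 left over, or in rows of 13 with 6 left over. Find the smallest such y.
M = 8 × 13 = 104. M₁ = 13, y₁ ≡ 5 mod 8. M₂ = 8, y₂ ≡ 5 mod 13. y = 4×13×5 + 6×8×5 ≡ 84 mod 104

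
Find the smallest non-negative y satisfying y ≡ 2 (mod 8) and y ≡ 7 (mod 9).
M = 8 × 9 = 72. M₁ = 9, y₁ ≡ 1 (mod 8). M₂ = 8, y₂ ≡ 8 (mod 9). y = 2×9×1 + 7×8×8 ≡ 34 (mod 72)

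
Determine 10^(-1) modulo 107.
Since 107 is prime, by Fermat 10^(-1) ≡ 10^{105} ≡ 75 (mod 107). Verify: 10 × 75 = 750 ≡ 1 (mod 107)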